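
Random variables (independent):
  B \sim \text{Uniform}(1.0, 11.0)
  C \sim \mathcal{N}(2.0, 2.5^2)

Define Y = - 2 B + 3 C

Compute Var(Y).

For independent RVs: Var(aX + bY) = a²Var(X) + b²Var(Y)
Var(B) = 8.3333333
Var(C) = 6.25
Var(Y) = (-2)²*8.3333333 + 3²*6.25
= 4*8.3333333 + 9*6.25 = 89.583333

89.583333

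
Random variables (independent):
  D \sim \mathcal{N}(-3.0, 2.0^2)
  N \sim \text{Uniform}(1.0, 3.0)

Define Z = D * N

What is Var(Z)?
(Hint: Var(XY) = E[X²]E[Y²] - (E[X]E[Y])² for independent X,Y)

Var(XY) = E[X²]E[Y²] - (E[X]E[Y])²
E[D] = -3, Var(D) = 4
E[N] = 2, Var(N) = 0.33333333
E[D²] = 4 + (-3)² = 13
E[N²] = 0.33333333 + 2² = 4.3333333
Var(Z) = 13*4.3333333 - (-3*2)²
= 56.333333 - 36 = 20.333333

20.333333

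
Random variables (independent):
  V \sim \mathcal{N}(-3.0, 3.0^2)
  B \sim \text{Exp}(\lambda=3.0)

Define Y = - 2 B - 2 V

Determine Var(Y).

For independent RVs: Var(aX + bY) = a²Var(X) + b²Var(Y)
Var(V) = 9
Var(B) = 0.11111111
Var(Y) = (-2)²*9 + (-2)²*0.11111111
= 4*9 + 4*0.11111111 = 36.444444

36.444444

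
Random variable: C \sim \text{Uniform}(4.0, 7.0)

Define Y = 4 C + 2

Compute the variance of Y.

For Y = aC + b: Var(Y) = a² * Var(C)
Var(C) = (7 - 4)^2/12 = 0.75
Var(Y) = 4² * 0.75 = 16 * 0.75 = 12

12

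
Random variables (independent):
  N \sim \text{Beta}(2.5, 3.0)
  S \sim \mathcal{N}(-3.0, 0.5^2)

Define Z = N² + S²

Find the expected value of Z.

E[Z] = E[N²] + E[S²]
E[N²] = Var(N) + E[N]² = 0.038143675 + 0.20661157 = 0.24475524
E[S²] = Var(S) + E[S]² = 0.25 + 9 = 9.25
E[Z] = 0.24475524 + 9.25 = 9.4947552

9.4947552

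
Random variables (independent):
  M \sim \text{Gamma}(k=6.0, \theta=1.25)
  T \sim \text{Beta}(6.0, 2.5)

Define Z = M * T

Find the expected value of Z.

For independent RVs: E[XY] = E[X]*E[Y]
E[M] = 7.5
E[T] = 0.70588235
E[Z] = 7.5 * 0.70588235 = 5.2941176

5.2941176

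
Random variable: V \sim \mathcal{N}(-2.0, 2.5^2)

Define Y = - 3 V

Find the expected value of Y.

For Y = -3V:
E[Y] = -3 * E[V]
E[V] = -2.0 = -2
E[Y] = -3 * (-2) = 6

6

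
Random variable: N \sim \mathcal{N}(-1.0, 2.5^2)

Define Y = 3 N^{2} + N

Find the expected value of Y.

E[Y] = 3*E[N²] + 1*E[N]
E[N] = -1
E[N²] = Var(N) + (E[N])² = 6.25 + 1 = 7.25
E[Y] = 3*7.25 + 1*(-1) = 20.75

20.75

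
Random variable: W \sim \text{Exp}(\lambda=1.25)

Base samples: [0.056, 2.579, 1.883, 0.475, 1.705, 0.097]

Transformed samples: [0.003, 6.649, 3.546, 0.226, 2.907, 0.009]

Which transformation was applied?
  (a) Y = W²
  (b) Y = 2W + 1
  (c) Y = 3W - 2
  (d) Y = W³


Checking option (a) Y = W²:
  W = 0.056 -> Y = 0.003 ✓
  W = 2.579 -> Y = 6.649 ✓
  W = 1.883 -> Y = 3.546 ✓
All samples match this transformation.

(a) W²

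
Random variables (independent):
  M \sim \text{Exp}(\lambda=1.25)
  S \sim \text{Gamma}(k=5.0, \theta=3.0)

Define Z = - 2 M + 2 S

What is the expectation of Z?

E[Z] = -2*E[M] + 2*E[S]
E[M] = 0.8
E[S] = 15
E[Z] = -2*0.8 + 2*15 = 28.4

28.4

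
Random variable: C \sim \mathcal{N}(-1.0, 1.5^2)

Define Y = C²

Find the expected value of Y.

Using E[X²] = Var(X) + (E[X])²:
E[C] = -1
Var(C) = 1.5^2 = 2.25
E[C²] = 2.25 + (-1)² = 2.25 + 1 = 3.25

3.25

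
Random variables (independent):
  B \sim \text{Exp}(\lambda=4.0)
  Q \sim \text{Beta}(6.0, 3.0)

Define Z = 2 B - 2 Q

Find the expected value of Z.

E[Z] = 2*E[B] - 2*E[Q]
E[B] = 0.25
E[Q] = 0.66666667
E[Z] = 2*0.25 - 2*0.66666667 = -0.83333333

-0.83333333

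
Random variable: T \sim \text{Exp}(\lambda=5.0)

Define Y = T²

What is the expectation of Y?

Using E[X²] = Var(X) + (E[X])²:
E[T] = 0.2
Var(T) = 1/5.0^2 = 0.04
E[T²] = 0.04 + 0.2² = 0.04 + 0.04 = 0.08

0.08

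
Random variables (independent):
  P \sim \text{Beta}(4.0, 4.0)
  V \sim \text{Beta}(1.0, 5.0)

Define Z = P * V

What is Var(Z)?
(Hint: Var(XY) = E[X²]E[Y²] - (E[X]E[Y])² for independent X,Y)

Var(XY) = E[X²]E[Y²] - (E[X]E[Y])²
E[P] = 0.5, Var(P) = 0.027777778
E[V] = 0.16666667, Var(V) = 0.01984127
E[P²] = 0.027777778 + 0.5² = 0.27777778
E[V²] = 0.01984127 + 0.16666667² = 0.047619048
Var(Z) = 0.27777778*0.047619048 - (0.5*0.16666667)²
= 0.013227513 - 0.0069444444 = 0.0062830688

0.0062830688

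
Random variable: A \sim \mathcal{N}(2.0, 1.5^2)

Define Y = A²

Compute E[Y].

E[A²] = Var(A) + (E[A])² = 2.25 + 4 = 6.25

6.25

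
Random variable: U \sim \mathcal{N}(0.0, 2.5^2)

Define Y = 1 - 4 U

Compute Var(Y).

For Y = aU + b: Var(Y) = a² * Var(U)
Var(U) = 2.5^2 = 6.25
Var(Y) = (-4)² * 6.25 = 16 * 6.25 = 100

100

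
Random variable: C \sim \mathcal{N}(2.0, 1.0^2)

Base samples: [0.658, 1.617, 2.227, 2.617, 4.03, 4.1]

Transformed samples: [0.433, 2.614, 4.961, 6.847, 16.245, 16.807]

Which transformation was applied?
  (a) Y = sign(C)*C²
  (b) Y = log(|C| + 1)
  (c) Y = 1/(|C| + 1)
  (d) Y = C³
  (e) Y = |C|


Checking option (a) Y = sign(C)*C²:
  C = 0.658 -> Y = 0.433 ✓
  C = 1.617 -> Y = 2.614 ✓
  C = 2.227 -> Y = 4.961 ✓
All samples match this transformation.

(a) sign(C)*C²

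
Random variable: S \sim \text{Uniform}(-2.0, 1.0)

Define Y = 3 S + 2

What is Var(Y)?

For Y = aS + b: Var(Y) = a² * Var(S)
Var(S) = (1 + 2)^2/12 = 0.75
Var(Y) = 3² * 0.75 = 9 * 0.75 = 6.75

6.75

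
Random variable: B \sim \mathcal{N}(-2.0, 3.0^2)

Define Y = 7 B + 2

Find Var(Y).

For Y = aB + b: Var(Y) = a² * Var(B)
Var(B) = 3.0^2 = 9
Var(Y) = 7² * 9 = 49 * 9 = 441

441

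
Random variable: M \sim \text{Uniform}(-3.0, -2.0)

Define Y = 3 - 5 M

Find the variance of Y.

For Y = aM + b: Var(Y) = a² * Var(M)
Var(M) = (-2 + 3)^2/12 = 0.083333333
Var(Y) = (-5)² * 0.083333333 = 25 * 0.083333333 = 2.0833333

2.0833333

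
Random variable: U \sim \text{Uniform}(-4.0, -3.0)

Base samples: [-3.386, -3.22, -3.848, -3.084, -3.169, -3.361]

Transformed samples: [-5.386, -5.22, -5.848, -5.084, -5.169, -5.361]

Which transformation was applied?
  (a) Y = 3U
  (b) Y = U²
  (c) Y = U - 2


Checking option (c) Y = U - 2:
  U = -3.386 -> Y = -5.386 ✓
  U = -3.22 -> Y = -5.22 ✓
  U = -3.848 -> Y = -5.848 ✓
All samples match this transformation.

(c) U - 2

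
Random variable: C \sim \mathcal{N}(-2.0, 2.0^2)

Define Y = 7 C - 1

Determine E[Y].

For Y = 7C - 1:
E[Y] = 7 * E[C] - 1
E[C] = -2.0 = -2
E[Y] = 7 * (-2) - 1 = -15

-15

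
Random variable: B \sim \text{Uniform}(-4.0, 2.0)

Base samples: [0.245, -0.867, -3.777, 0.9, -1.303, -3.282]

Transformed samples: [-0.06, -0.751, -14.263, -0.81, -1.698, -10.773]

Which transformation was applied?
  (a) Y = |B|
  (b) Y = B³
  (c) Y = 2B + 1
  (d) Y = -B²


Checking option (d) Y = -B²:
  B = 0.245 -> Y = -0.06 ✓
  B = -0.867 -> Y = -0.751 ✓
  B = -3.777 -> Y = -14.263 ✓
All samples match this transformation.

(d) -B²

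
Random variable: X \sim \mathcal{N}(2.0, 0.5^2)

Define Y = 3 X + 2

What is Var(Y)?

For Y = aX + b: Var(Y) = a² * Var(X)
Var(X) = 0.5^2 = 0.25
Var(Y) = 3² * 0.25 = 9 * 0.25 = 2.25

2.25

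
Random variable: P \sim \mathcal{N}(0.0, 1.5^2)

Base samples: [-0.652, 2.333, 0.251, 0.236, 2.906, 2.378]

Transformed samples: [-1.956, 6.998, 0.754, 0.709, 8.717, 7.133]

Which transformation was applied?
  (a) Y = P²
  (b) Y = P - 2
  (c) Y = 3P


Checking option (c) Y = 3P:
  P = -0.652 -> Y = -1.956 ✓
  P = 2.333 -> Y = 6.998 ✓
  P = 0.251 -> Y = 0.754 ✓
All samples match this transformation.

(c) 3P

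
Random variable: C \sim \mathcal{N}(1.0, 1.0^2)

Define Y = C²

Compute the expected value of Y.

Using E[X²] = Var(X) + (E[X])²:
E[C] = 1
Var(C) = 1.0^2 = 1
E[C²] = 1 + 1² = 1 + 1 = 2

2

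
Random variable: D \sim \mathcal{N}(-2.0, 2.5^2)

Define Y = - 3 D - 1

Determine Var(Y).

For Y = aD + b: Var(Y) = a² * Var(D)
Var(D) = 2.5^2 = 6.25
Var(Y) = (-3)² * 6.25 = 9 * 6.25 = 56.25

56.25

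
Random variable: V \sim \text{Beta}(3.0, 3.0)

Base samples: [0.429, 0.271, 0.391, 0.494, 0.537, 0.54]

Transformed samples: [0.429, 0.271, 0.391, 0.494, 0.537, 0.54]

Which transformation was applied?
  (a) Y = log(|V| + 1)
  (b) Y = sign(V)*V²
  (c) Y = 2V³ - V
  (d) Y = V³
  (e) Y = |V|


Checking option (e) Y = |V|:
  V = 0.429 -> Y = 0.429 ✓
  V = 0.271 -> Y = 0.271 ✓
  V = 0.391 -> Y = 0.391 ✓
All samples match this transformation.

(e) |V|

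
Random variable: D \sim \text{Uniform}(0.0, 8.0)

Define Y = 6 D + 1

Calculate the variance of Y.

For Y = aD + b: Var(Y) = a² * Var(D)
Var(D) = (8 - 0)^2/12 = 5.3333333
Var(Y) = 6² * 5.3333333 = 36 * 5.3333333 = 192

192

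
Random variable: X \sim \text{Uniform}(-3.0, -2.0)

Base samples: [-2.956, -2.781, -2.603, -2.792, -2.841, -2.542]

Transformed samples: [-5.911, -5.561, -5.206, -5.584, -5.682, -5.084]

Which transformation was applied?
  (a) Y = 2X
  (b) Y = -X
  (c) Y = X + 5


Checking option (a) Y = 2X:
  X = -2.956 -> Y = -5.911 ✓
  X = -2.781 -> Y = -5.561 ✓
  X = -2.603 -> Y = -5.206 ✓
All samples match this transformation.

(a) 2X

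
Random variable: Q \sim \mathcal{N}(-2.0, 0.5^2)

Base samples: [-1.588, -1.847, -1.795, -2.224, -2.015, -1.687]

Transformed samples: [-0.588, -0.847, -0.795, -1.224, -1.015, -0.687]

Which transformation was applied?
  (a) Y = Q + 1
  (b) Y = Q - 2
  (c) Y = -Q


Checking option (a) Y = Q + 1:
  Q = -1.588 -> Y = -0.588 ✓
  Q = -1.847 -> Y = -0.847 ✓
  Q = -1.795 -> Y = -0.795 ✓
All samples match this transformation.

(a) Q + 1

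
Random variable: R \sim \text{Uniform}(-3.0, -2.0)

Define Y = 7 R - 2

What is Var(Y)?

For Y = aR + b: Var(Y) = a² * Var(R)
Var(R) = (-2 + 3)^2/12 = 0.083333333
Var(Y) = 7² * 0.083333333 = 49 * 0.083333333 = 4.0833333

4.0833333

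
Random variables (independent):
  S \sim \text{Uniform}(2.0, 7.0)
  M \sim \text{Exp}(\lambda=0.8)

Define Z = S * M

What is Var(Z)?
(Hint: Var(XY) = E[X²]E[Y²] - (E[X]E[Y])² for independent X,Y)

Var(XY) = E[X²]E[Y²] - (E[X]E[Y])²
E[S] = 4.5, Var(S) = 2.0833333
E[M] = 1.25, Var(M) = 1.5625
E[S²] = 2.0833333 + 4.5² = 22.333333
E[M²] = 1.5625 + 1.25² = 3.125
Var(Z) = 22.333333*3.125 - (4.5*1.25)²
= 69.791667 - 31.640625 = 38.151042

38.151042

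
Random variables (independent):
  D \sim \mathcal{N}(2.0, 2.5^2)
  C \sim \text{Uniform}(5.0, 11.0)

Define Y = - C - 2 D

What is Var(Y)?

For independent RVs: Var(aX + bY) = a²Var(X) + b²Var(Y)
Var(D) = 6.25
Var(C) = 3
Var(Y) = (-2)²*6.25 + (-1)²*3
= 4*6.25 + 1*3 = 28

28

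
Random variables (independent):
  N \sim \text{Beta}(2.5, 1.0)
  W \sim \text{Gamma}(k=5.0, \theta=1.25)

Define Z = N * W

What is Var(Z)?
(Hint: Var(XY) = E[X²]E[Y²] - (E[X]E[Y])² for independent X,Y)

Var(XY) = E[X²]E[Y²] - (E[X]E[Y])²
E[N] = 0.71428571, Var(N) = 0.045351474
E[W] = 6.25, Var(W) = 7.8125
E[N²] = 0.045351474 + 0.71428571² = 0.55555556
E[W²] = 7.8125 + 6.25² = 46.875
Var(Z) = 0.55555556*46.875 - (0.71428571*6.25)²
= 26.041667 - 19.929847 = 6.1118197

6.1118197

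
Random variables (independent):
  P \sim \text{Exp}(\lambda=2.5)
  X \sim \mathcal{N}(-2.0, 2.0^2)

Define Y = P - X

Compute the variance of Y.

For independent RVs: Var(aX + bY) = a²Var(X) + b²Var(Y)
Var(P) = 0.16
Var(X) = 4
Var(Y) = 1²*0.16 + (-1)²*4
= 1*0.16 + 1*4 = 4.16

4.16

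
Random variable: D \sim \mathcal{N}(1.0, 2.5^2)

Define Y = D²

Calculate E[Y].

Using E[X²] = Var(X) + (E[X])²:
E[D] = 1
Var(D) = 2.5^2 = 6.25
E[D²] = 6.25 + 1² = 6.25 + 1 = 7.25

7.25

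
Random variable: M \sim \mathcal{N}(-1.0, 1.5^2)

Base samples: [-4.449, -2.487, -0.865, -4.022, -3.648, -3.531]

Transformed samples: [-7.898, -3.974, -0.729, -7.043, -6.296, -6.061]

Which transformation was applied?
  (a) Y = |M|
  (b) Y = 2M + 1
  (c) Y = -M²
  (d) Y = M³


Checking option (b) Y = 2M + 1:
  M = -4.449 -> Y = -7.898 ✓
  M = -2.487 -> Y = -3.974 ✓
  M = -0.865 -> Y = -0.729 ✓
All samples match this transformation.

(b) 2M + 1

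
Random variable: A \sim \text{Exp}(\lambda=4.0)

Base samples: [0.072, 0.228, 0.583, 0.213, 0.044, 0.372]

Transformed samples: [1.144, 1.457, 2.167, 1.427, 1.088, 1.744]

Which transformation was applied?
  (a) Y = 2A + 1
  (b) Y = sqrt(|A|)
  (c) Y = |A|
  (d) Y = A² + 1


Checking option (a) Y = 2A + 1:
  A = 0.072 -> Y = 1.144 ✓
  A = 0.228 -> Y = 1.457 ✓
  A = 0.583 -> Y = 2.167 ✓
All samples match this transformation.

(a) 2A + 1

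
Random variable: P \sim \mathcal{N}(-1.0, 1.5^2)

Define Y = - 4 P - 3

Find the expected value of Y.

For Y = -4P - 3:
E[Y] = -4 * E[P] - 3
E[P] = -1.0 = -1
E[Y] = -4 * (-1) - 3 = 1

1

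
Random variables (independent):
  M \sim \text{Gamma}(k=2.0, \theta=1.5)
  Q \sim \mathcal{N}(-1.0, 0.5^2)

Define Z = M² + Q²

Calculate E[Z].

E[Z] = E[M²] + E[Q²]
E[M²] = Var(M) + E[M]² = 4.5 + 9 = 13.5
E[Q²] = Var(Q) + E[Q]² = 0.25 + 1 = 1.25
E[Z] = 13.5 + 1.25 = 14.75

14.75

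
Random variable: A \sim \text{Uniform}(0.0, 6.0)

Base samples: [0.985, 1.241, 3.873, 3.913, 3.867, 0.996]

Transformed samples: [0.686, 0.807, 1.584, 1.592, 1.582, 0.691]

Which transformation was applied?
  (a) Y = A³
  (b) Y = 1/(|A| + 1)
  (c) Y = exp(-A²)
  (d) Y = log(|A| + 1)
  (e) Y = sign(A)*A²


Checking option (d) Y = log(|A| + 1):
  A = 0.985 -> Y = 0.686 ✓
  A = 1.241 -> Y = 0.807 ✓
  A = 3.873 -> Y = 1.584 ✓
All samples match this transformation.

(d) log(|A| + 1)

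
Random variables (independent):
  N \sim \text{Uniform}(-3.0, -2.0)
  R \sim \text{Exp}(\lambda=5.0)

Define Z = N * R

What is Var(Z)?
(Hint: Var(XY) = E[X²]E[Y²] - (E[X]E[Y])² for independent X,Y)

Var(XY) = E[X²]E[Y²] - (E[X]E[Y])²
E[N] = -2.5, Var(N) = 0.083333333
E[R] = 0.2, Var(R) = 0.04
E[N²] = 0.083333333 + (-2.5)² = 6.3333333
E[R²] = 0.04 + 0.2² = 0.08
Var(Z) = 6.3333333*0.08 - (-2.5*0.2)²
= 0.50666667 - 0.25 = 0.25666667

0.25666667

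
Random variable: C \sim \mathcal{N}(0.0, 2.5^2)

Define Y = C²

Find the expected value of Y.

Using E[X²] = Var(X) + (E[X])²:
E[C] = 0
Var(C) = 2.5^2 = 6.25
E[C²] = 6.25 + 0² = 6.25 + 0 = 6.25

6.25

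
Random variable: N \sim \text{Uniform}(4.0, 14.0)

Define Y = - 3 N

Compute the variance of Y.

For Y = aN + b: Var(Y) = a² * Var(N)
Var(N) = (14 - 4)^2/12 = 8.3333333
Var(Y) = (-3)² * 8.3333333 = 9 * 8.3333333 = 75

75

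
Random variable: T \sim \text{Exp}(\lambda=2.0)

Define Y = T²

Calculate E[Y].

E[T²] = Var(T) + (E[T])² = 0.25 + 0.25 = 0.5

0.5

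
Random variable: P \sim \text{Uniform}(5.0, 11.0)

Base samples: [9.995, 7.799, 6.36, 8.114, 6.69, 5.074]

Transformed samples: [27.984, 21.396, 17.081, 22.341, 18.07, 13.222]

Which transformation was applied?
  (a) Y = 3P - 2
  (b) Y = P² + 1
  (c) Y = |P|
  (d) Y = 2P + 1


Checking option (a) Y = 3P - 2:
  P = 9.995 -> Y = 27.984 ✓
  P = 7.799 -> Y = 21.396 ✓
  P = 6.36 -> Y = 17.081 ✓
All samples match this transformation.

(a) 3P - 2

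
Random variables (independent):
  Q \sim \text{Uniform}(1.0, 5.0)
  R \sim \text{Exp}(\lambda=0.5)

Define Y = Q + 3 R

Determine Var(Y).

For independent RVs: Var(aX + bY) = a²Var(X) + b²Var(Y)
Var(Q) = 1.3333333
Var(R) = 4
Var(Y) = 1²*1.3333333 + 3²*4
= 1*1.3333333 + 9*4 = 37.333333

37.333333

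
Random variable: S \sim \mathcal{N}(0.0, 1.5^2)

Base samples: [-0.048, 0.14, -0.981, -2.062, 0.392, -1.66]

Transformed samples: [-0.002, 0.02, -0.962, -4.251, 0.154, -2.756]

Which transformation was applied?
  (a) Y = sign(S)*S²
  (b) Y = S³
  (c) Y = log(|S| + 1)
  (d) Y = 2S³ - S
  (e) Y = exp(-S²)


Checking option (a) Y = sign(S)*S²:
  S = -0.048 -> Y = -0.002 ✓
  S = 0.14 -> Y = 0.02 ✓
  S = -0.981 -> Y = -0.962 ✓
All samples match this transformation.

(a) sign(S)*S²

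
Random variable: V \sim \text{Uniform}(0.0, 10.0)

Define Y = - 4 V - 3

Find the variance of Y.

For Y = aV + b: Var(Y) = a² * Var(V)
Var(V) = (10 - 0)^2/12 = 8.3333333
Var(Y) = (-4)² * 8.3333333 = 16 * 8.3333333 = 133.33333

133.33333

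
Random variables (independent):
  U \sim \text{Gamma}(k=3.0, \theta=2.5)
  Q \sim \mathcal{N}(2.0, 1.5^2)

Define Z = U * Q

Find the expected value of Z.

For independent RVs: E[XY] = E[X]*E[Y]
E[U] = 7.5
E[Q] = 2
E[Z] = 7.5 * 2 = 15

15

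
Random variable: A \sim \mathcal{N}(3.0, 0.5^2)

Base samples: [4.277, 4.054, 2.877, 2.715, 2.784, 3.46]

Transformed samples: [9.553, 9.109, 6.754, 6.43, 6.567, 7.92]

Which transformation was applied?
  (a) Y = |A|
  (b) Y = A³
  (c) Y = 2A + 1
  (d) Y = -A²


Checking option (c) Y = 2A + 1:
  A = 4.277 -> Y = 9.553 ✓
  A = 4.054 -> Y = 9.109 ✓
  A = 2.877 -> Y = 6.754 ✓
All samples match this transformation.

(c) 2A + 1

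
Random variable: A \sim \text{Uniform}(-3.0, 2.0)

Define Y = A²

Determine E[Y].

Using E[X²] = Var(X) + (E[X])²:
E[A] = -0.5
Var(A) = (2 + 3)^2/12 = 2.0833333
E[A²] = 2.0833333 + (-0.5)² = 2.0833333 + 0.25 = 2.3333333

2.3333333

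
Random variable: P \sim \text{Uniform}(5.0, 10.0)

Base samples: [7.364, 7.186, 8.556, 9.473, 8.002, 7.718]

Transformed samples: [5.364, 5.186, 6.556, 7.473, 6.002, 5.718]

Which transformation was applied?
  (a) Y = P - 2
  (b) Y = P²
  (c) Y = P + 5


Checking option (a) Y = P - 2:
  P = 7.364 -> Y = 5.364 ✓
  P = 7.186 -> Y = 5.186 ✓
  P = 8.556 -> Y = 6.556 ✓
All samples match this transformation.

(a) P - 2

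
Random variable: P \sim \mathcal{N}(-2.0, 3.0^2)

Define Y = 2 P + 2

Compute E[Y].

For Y = 2P + 2:
E[Y] = 2 * E[P] + 2
E[P] = -2.0 = -2
E[Y] = 2 * (-2) + 2 = -2

-2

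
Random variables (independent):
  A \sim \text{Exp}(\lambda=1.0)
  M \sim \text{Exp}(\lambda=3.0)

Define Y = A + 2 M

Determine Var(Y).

For independent RVs: Var(aX + bY) = a²Var(X) + b²Var(Y)
Var(A) = 1
Var(M) = 0.11111111
Var(Y) = 1²*1 + 2²*0.11111111
= 1*1 + 4*0.11111111 = 1.4444444

1.4444444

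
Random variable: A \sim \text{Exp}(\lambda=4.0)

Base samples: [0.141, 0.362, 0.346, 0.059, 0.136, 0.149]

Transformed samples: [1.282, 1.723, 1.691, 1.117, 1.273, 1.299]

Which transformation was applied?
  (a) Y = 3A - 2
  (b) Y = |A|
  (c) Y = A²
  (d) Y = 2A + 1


Checking option (d) Y = 2A + 1:
  A = 0.141 -> Y = 1.282 ✓
  A = 0.362 -> Y = 1.723 ✓
  A = 0.346 -> Y = 1.691 ✓
All samples match this transformation.

(d) 2A + 1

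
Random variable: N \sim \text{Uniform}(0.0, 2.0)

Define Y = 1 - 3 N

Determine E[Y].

For Y = -3N + 1:
E[Y] = -3 * E[N] + 1
E[N] = (0 + 2)/2 = 1
E[Y] = -3 * 1 + 1 = -2

-2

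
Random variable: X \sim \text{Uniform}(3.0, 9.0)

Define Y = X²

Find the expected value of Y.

Using E[X²] = Var(X) + (E[X])²:
E[X] = 6
Var(X) = (9 - 3)^2/12 = 3
E[X²] = 3 + 6² = 3 + 36 = 39

39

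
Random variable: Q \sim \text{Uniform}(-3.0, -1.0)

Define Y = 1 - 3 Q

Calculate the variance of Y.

For Y = aQ + b: Var(Y) = a² * Var(Q)
Var(Q) = (-1 + 3)^2/12 = 0.33333333
Var(Y) = (-3)² * 0.33333333 = 9 * 0.33333333 = 3

3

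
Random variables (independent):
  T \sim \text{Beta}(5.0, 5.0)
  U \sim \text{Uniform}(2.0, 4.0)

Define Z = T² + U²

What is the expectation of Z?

E[Z] = E[T²] + E[U²]
E[T²] = Var(T) + E[T]² = 0.022727273 + 0.25 = 0.27272727
E[U²] = Var(U) + E[U]² = 0.33333333 + 9 = 9.3333333
E[Z] = 0.27272727 + 9.3333333 = 9.6060606

9.6060606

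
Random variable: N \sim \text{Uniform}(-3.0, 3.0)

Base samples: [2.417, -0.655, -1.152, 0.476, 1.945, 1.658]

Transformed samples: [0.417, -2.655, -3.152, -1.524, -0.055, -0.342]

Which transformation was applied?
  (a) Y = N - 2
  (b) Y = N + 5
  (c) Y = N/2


Checking option (a) Y = N - 2:
  N = 2.417 -> Y = 0.417 ✓
  N = -0.655 -> Y = -2.655 ✓
  N = -1.152 -> Y = -3.152 ✓
All samples match this transformation.

(a) N - 2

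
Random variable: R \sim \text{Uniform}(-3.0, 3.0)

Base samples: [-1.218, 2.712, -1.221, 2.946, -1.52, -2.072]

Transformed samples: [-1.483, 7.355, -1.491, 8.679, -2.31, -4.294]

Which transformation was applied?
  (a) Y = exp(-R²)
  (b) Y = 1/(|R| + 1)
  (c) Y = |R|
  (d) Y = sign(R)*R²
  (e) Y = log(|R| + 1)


Checking option (d) Y = sign(R)*R²:
  R = -1.218 -> Y = -1.483 ✓
  R = 2.712 -> Y = 7.355 ✓
  R = -1.221 -> Y = -1.491 ✓
All samples match this transformation.

(d) sign(R)*R²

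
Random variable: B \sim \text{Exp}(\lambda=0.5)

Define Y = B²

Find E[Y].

Using E[X²] = Var(X) + (E[X])²:
E[B] = 2
Var(B) = 1/0.5^2 = 4
E[B²] = 4 + 2² = 4 + 4 = 8

8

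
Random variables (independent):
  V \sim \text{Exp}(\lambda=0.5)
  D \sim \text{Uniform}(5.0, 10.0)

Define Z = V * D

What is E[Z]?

For independent RVs: E[XY] = E[X]*E[Y]
E[V] = 2
E[D] = 7.5
E[Z] = 2 * 7.5 = 15

15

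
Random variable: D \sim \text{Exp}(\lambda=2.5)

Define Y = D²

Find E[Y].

E[D²] = Var(D) + (E[D])² = 0.16 + 0.16 = 0.32

0.32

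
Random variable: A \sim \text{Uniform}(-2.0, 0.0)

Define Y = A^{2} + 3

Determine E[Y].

E[Y] = 1*E[A²] + 3
E[A] = -1
E[A²] = Var(A) + (E[A])² = 0.33333333 + 1 = 1.3333333
E[Y] = 1*1.3333333 + 3 = 4.3333333

4.3333333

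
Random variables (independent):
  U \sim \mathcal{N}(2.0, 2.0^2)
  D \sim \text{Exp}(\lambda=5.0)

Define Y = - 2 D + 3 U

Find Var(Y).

For independent RVs: Var(aX + bY) = a²Var(X) + b²Var(Y)
Var(U) = 4
Var(D) = 0.04
Var(Y) = 3²*4 + (-2)²*0.04
= 9*4 + 4*0.04 = 36.16

36.16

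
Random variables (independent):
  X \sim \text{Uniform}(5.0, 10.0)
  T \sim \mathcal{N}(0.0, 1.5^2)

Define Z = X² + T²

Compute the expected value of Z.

E[Z] = E[X²] + E[T²]
E[X²] = Var(X) + E[X]² = 2.0833333 + 56.25 = 58.333333
E[T²] = Var(T) + E[T]² = 2.25 + 0 = 2.25
E[Z] = 58.333333 + 2.25 = 60.583333

60.583333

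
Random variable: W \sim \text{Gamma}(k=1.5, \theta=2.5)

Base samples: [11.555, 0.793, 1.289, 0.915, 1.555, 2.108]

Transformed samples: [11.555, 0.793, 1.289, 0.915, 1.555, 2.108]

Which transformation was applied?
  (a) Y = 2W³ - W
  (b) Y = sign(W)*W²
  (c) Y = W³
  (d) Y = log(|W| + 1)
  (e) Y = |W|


Checking option (e) Y = |W|:
  W = 11.555 -> Y = 11.555 ✓
  W = 0.793 -> Y = 0.793 ✓
  W = 1.289 -> Y = 1.289 ✓
All samples match this transformation.

(e) |W|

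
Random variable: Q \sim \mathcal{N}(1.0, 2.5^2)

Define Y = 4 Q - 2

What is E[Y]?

For Y = 4Q - 2:
E[Y] = 4 * E[Q] - 2
E[Q] = 1.0 = 1
E[Y] = 4 * 1 - 2 = 2

2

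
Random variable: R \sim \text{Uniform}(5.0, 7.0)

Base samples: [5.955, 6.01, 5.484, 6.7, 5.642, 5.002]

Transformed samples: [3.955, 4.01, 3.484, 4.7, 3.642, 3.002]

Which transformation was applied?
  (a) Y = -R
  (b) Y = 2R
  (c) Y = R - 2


Checking option (c) Y = R - 2:
  R = 5.955 -> Y = 3.955 ✓
  R = 6.01 -> Y = 4.01 ✓
  R = 5.484 -> Y = 3.484 ✓
All samples match this transformation.

(c) R - 2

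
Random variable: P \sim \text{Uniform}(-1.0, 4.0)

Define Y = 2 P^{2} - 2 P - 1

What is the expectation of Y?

E[Y] = 2*E[P²] - 2*E[P] - 1
E[P] = 1.5
E[P²] = Var(P) + (E[P])² = 2.0833333 + 2.25 = 4.3333333
E[Y] = 2*4.3333333 - 2*1.5 - 1 = 4.6666667

4.6666667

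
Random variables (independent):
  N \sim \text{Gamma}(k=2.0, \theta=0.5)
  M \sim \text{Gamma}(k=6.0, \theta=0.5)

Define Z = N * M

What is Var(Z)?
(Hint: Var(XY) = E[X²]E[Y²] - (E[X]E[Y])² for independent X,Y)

Var(XY) = E[X²]E[Y²] - (E[X]E[Y])²
E[N] = 1, Var(N) = 0.5
E[M] = 3, Var(M) = 1.5
E[N²] = 0.5 + 1² = 1.5
E[M²] = 1.5 + 3² = 10.5
Var(Z) = 1.5*10.5 - (1*3)²
= 15.75 - 9 = 6.75

6.75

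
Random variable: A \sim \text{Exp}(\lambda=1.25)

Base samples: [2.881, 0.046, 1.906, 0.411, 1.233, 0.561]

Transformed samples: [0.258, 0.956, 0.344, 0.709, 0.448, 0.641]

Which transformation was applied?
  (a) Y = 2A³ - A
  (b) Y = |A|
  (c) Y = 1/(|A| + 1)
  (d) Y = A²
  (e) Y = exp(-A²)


Checking option (c) Y = 1/(|A| + 1):
  A = 2.881 -> Y = 0.258 ✓
  A = 0.046 -> Y = 0.956 ✓
  A = 1.906 -> Y = 0.344 ✓
All samples match this transformation.

(c) 1/(|A| + 1)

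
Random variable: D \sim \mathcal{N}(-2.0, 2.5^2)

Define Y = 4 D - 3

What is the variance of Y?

For Y = aD + b: Var(Y) = a² * Var(D)
Var(D) = 2.5^2 = 6.25
Var(Y) = 4² * 6.25 = 16 * 6.25 = 100

100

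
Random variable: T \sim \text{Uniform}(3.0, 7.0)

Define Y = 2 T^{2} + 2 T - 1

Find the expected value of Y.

E[Y] = 2*E[T²] + 2*E[T] - 1
E[T] = 5
E[T²] = Var(T) + (E[T])² = 1.3333333 + 25 = 26.333333
E[Y] = 2*26.333333 + 2*5 - 1 = 61.666667

61.666667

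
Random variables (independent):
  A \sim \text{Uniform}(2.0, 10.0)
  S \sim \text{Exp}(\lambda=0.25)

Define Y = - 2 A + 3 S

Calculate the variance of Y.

For independent RVs: Var(aX + bY) = a²Var(X) + b²Var(Y)
Var(A) = 5.3333333
Var(S) = 16
Var(Y) = (-2)²*5.3333333 + 3²*16
= 4*5.3333333 + 9*16 = 165.33333

165.33333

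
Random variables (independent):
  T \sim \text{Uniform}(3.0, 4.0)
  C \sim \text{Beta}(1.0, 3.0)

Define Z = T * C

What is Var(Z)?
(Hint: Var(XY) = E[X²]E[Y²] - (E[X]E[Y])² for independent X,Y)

Var(XY) = E[X²]E[Y²] - (E[X]E[Y])²
E[T] = 3.5, Var(T) = 0.083333333
E[C] = 0.25, Var(C) = 0.0375
E[T²] = 0.083333333 + 3.5² = 12.333333
E[C²] = 0.0375 + 0.25² = 0.1
Var(Z) = 12.333333*0.1 - (3.5*0.25)²
= 1.2333333 - 0.765625 = 0.46770833

0.46770833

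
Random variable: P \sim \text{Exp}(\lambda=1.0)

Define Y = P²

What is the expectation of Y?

E[P²] = Var(P) + (E[P])² = 1 + 1 = 2

2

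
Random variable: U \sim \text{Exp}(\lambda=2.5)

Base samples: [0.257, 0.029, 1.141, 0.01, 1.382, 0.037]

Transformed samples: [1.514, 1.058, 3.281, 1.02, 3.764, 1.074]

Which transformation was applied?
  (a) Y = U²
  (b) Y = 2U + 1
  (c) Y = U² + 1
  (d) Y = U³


Checking option (b) Y = 2U + 1:
  U = 0.257 -> Y = 1.514 ✓
  U = 0.029 -> Y = 1.058 ✓
  U = 1.141 -> Y = 3.281 ✓
All samples match this transformation.

(b) 2U + 1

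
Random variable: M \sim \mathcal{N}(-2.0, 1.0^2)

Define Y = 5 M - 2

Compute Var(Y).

For Y = aM + b: Var(Y) = a² * Var(M)
Var(M) = 1.0^2 = 1
Var(Y) = 5² * 1 = 25 * 1 = 25

25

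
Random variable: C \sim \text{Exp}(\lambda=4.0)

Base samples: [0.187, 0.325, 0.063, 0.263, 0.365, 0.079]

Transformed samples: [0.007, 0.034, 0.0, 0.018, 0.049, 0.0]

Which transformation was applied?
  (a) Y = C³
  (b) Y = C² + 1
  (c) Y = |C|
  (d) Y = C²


Checking option (a) Y = C³:
  C = 0.187 -> Y = 0.007 ✓
  C = 0.325 -> Y = 0.034 ✓
  C = 0.063 -> Y = 0.0 ✓
All samples match this transformation.

(a) C³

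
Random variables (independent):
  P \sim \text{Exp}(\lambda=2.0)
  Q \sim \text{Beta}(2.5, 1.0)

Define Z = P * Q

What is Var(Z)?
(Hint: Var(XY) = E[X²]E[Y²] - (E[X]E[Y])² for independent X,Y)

Var(XY) = E[X²]E[Y²] - (E[X]E[Y])²
E[P] = 0.5, Var(P) = 0.25
E[Q] = 0.71428571, Var(Q) = 0.045351474
E[P²] = 0.25 + 0.5² = 0.5
E[Q²] = 0.045351474 + 0.71428571² = 0.55555556
Var(Z) = 0.5*0.55555556 - (0.5*0.71428571)²
= 0.27777778 - 0.12755102 = 0.15022676

0.15022676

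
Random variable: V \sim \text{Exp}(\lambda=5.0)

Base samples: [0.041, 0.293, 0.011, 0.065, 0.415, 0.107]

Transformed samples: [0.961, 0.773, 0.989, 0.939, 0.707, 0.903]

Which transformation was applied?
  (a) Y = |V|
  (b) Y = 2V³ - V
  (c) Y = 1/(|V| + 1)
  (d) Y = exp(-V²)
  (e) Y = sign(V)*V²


Checking option (c) Y = 1/(|V| + 1):
  V = 0.041 -> Y = 0.961 ✓
  V = 0.293 -> Y = 0.773 ✓
  V = 0.011 -> Y = 0.989 ✓
All samples match this transformation.

(c) 1/(|V| + 1)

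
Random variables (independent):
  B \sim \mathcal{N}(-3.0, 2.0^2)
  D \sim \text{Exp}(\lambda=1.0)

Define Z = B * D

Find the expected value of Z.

For independent RVs: E[XY] = E[X]*E[Y]
E[B] = -3
E[D] = 1
E[Z] = -3 * 1 = -3

-3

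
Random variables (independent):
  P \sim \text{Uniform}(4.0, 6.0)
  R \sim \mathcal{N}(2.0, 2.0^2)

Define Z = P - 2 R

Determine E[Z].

E[Z] = 1*E[P] - 2*E[R]
E[P] = 5
E[R] = 2
E[Z] = 1*5 - 2*2 = 1

1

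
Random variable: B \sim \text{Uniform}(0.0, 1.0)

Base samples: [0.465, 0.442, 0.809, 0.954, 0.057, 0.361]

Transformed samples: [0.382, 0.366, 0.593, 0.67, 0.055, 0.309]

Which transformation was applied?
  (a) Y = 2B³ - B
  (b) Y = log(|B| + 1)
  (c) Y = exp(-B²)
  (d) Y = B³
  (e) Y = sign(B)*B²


Checking option (b) Y = log(|B| + 1):
  B = 0.465 -> Y = 0.382 ✓
  B = 0.442 -> Y = 0.366 ✓
  B = 0.809 -> Y = 0.593 ✓
All samples match this transformation.

(b) log(|B| + 1)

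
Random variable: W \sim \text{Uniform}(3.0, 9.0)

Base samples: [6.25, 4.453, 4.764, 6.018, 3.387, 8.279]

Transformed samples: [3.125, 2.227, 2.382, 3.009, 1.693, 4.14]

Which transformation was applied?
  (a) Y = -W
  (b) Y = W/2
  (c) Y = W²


Checking option (b) Y = W/2:
  W = 6.25 -> Y = 3.125 ✓
  W = 4.453 -> Y = 2.227 ✓
  W = 4.764 -> Y = 2.382 ✓
All samples match this transformation.

(b) W/2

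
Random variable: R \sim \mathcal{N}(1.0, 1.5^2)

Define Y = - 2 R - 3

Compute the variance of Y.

For Y = aR + b: Var(Y) = a² * Var(R)
Var(R) = 1.5^2 = 2.25
Var(Y) = (-2)² * 2.25 = 4 * 2.25 = 9

9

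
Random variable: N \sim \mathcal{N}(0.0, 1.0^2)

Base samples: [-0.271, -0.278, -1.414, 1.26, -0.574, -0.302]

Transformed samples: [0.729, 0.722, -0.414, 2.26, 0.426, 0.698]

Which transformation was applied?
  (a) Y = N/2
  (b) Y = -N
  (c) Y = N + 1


Checking option (c) Y = N + 1:
  N = -0.271 -> Y = 0.729 ✓
  N = -0.278 -> Y = 0.722 ✓
  N = -1.414 -> Y = -0.414 ✓
All samples match this transformation.

(c) N + 1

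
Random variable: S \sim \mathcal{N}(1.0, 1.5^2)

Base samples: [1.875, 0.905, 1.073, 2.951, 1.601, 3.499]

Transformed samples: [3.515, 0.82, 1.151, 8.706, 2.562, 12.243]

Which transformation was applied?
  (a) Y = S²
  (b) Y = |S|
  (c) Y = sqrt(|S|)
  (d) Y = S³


Checking option (a) Y = S²:
  S = 1.875 -> Y = 3.515 ✓
  S = 0.905 -> Y = 0.82 ✓
  S = 1.073 -> Y = 1.151 ✓
All samples match this transformation.

(a) S²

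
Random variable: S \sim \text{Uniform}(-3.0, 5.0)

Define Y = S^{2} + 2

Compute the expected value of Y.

E[Y] = 1*E[S²] + 2
E[S] = 1
E[S²] = Var(S) + (E[S])² = 5.3333333 + 1 = 6.3333333
E[Y] = 1*6.3333333 + 2 = 8.3333333

8.3333333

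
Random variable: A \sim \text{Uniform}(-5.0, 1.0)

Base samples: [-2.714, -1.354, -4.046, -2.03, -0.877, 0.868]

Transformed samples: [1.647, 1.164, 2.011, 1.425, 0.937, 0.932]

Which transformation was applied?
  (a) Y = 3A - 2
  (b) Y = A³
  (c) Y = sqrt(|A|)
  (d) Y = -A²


Checking option (c) Y = sqrt(|A|):
  A = -2.714 -> Y = 1.647 ✓
  A = -1.354 -> Y = 1.164 ✓
  A = -4.046 -> Y = 2.011 ✓
All samples match this transformation.

(c) sqrt(|A|)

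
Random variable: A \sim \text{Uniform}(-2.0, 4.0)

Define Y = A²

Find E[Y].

Using E[X²] = Var(X) + (E[X])²:
E[A] = 1
Var(A) = (4 + 2)^2/12 = 3
E[A²] = 3 + 1² = 3 + 1 = 4

4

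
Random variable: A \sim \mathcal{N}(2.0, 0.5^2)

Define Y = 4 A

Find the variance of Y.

For Y = aA + b: Var(Y) = a² * Var(A)
Var(A) = 0.5^2 = 0.25
Var(Y) = 4² * 0.25 = 16 * 0.25 = 4

4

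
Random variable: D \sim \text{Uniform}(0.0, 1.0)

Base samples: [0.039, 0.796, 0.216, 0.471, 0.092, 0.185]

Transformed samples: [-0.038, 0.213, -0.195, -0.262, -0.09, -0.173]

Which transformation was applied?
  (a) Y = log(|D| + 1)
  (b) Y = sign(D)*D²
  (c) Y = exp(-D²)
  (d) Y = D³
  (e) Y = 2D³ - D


Checking option (e) Y = 2D³ - D:
  D = 0.039 -> Y = -0.038 ✓
  D = 0.796 -> Y = 0.213 ✓
  D = 0.216 -> Y = -0.195 ✓
All samples match this transformation.

(e) 2D³ - D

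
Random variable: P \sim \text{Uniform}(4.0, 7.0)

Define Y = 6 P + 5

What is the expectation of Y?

For Y = 6P + 5:
E[Y] = 6 * E[P] + 5
E[P] = (4 + 7)/2 = 5.5
E[Y] = 6 * 5.5 + 5 = 38

38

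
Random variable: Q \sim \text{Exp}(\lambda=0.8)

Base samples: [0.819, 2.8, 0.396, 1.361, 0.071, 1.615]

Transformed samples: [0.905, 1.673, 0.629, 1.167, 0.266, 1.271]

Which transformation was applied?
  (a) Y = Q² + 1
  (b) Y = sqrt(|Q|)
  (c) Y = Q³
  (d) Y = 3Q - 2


Checking option (b) Y = sqrt(|Q|):
  Q = 0.819 -> Y = 0.905 ✓
  Q = 2.8 -> Y = 1.673 ✓
  Q = 0.396 -> Y = 0.629 ✓
All samples match this transformation.

(b) sqrt(|Q|)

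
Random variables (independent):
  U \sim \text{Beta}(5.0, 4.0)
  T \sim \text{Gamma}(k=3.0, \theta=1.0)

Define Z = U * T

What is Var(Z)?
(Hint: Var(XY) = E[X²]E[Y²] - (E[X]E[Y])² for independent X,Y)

Var(XY) = E[X²]E[Y²] - (E[X]E[Y])²
E[U] = 0.55555556, Var(U) = 0.024691358
E[T] = 3, Var(T) = 3
E[U²] = 0.024691358 + 0.55555556² = 0.33333333
E[T²] = 3 + 3² = 12
Var(Z) = 0.33333333*12 - (0.55555556*3)²
= 4 - 2.7777778 = 1.2222222

1.2222222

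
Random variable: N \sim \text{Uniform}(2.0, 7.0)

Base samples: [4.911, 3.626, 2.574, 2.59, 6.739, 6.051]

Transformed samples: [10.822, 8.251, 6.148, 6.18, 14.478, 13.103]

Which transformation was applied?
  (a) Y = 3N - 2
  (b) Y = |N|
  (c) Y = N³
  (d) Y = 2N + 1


Checking option (d) Y = 2N + 1:
  N = 4.911 -> Y = 10.822 ✓
  N = 3.626 -> Y = 8.251 ✓
  N = 2.574 -> Y = 6.148 ✓
All samples match this transformation.

(d) 2N + 1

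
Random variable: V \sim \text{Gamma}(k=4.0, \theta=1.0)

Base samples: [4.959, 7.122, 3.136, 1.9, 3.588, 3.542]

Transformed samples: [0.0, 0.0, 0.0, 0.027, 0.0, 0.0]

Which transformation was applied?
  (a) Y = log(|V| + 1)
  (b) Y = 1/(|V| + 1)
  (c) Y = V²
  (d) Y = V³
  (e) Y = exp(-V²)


Checking option (e) Y = exp(-V²):
  V = 4.959 -> Y = 0.0 ✓
  V = 7.122 -> Y = 0.0 ✓
  V = 3.136 -> Y = 0.0 ✓
All samples match this transformation.

(e) exp(-V²)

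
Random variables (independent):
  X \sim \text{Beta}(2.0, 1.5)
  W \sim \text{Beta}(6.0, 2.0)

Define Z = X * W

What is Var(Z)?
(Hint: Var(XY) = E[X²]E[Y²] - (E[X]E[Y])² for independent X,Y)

Var(XY) = E[X²]E[Y²] - (E[X]E[Y])²
E[X] = 0.57142857, Var(X) = 0.054421769
E[W] = 0.75, Var(W) = 0.020833333
E[X²] = 0.054421769 + 0.57142857² = 0.38095238
E[W²] = 0.020833333 + 0.75² = 0.58333333
Var(Z) = 0.38095238*0.58333333 - (0.57142857*0.75)²
= 0.22222222 - 0.18367347 = 0.038548753

0.038548753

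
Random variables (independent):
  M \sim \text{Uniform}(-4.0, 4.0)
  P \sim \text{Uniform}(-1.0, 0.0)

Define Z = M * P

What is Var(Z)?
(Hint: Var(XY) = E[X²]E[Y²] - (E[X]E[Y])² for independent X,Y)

Var(XY) = E[X²]E[Y²] - (E[X]E[Y])²
E[M] = 0, Var(M) = 5.3333333
E[P] = -0.5, Var(P) = 0.083333333
E[M²] = 5.3333333 + 0² = 5.3333333
E[P²] = 0.083333333 + (-0.5)² = 0.33333333
Var(Z) = 5.3333333*0.33333333 - (0*(-0.5))²
= 1.7777778 - 0 = 1.7777778

1.7777778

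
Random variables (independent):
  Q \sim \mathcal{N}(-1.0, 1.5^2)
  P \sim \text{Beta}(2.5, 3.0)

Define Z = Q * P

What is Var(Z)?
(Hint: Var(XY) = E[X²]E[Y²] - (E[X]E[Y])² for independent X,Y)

Var(XY) = E[X²]E[Y²] - (E[X]E[Y])²
E[Q] = -1, Var(Q) = 2.25
E[P] = 0.45454545, Var(P) = 0.038143675
E[Q²] = 2.25 + (-1)² = 3.25
E[P²] = 0.038143675 + 0.45454545² = 0.24475524
Var(Z) = 3.25*0.24475524 - (-1*0.45454545)²
= 0.79545455 - 0.20661157 = 0.58884298

0.58884298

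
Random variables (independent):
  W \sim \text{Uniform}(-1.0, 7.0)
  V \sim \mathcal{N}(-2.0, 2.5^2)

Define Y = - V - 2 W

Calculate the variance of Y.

For independent RVs: Var(aX + bY) = a²Var(X) + b²Var(Y)
Var(W) = 5.3333333
Var(V) = 6.25
Var(Y) = (-2)²*5.3333333 + (-1)²*6.25
= 4*5.3333333 + 1*6.25 = 27.583333

27.583333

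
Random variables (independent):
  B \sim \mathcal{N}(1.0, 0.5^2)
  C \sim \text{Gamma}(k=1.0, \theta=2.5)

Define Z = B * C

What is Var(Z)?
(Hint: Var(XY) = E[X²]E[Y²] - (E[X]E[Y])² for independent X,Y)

Var(XY) = E[X²]E[Y²] - (E[X]E[Y])²
E[B] = 1, Var(B) = 0.25
E[C] = 2.5, Var(C) = 6.25
E[B²] = 0.25 + 1² = 1.25
E[C²] = 6.25 + 2.5² = 12.5
Var(Z) = 1.25*12.5 - (1*2.5)²
= 15.625 - 6.25 = 9.375

9.375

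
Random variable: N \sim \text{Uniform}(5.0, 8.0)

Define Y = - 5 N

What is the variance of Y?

For Y = aN + b: Var(Y) = a² * Var(N)
Var(N) = (8 - 5)^2/12 = 0.75
Var(Y) = (-5)² * 0.75 = 25 * 0.75 = 18.75

18.75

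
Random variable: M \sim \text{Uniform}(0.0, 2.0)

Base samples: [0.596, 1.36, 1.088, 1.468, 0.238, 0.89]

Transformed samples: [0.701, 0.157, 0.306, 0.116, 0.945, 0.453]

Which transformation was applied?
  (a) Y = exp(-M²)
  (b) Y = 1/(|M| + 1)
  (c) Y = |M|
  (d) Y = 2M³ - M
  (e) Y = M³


Checking option (a) Y = exp(-M²):
  M = 0.596 -> Y = 0.701 ✓
  M = 1.36 -> Y = 0.157 ✓
  M = 1.088 -> Y = 0.306 ✓
All samples match this transformation.

(a) exp(-M²)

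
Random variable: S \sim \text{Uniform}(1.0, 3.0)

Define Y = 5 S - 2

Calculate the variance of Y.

For Y = aS + b: Var(Y) = a² * Var(S)
Var(S) = (3 - 1)^2/12 = 0.33333333
Var(Y) = 5² * 0.33333333 = 25 * 0.33333333 = 8.3333333

8.3333333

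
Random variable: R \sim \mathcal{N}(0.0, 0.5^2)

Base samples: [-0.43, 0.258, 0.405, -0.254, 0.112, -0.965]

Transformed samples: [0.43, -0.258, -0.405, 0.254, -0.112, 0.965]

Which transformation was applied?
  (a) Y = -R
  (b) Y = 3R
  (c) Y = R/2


Checking option (a) Y = -R:
  R = -0.43 -> Y = 0.43 ✓
  R = 0.258 -> Y = -0.258 ✓
  R = 0.405 -> Y = -0.405 ✓
All samples match this transformation.

(a) -R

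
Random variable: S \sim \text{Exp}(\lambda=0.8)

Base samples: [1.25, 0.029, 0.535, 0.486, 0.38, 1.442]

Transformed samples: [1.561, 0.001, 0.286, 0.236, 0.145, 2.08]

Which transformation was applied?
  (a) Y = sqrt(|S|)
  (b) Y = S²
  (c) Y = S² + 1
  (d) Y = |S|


Checking option (b) Y = S²:
  S = 1.25 -> Y = 1.561 ✓
  S = 0.029 -> Y = 0.001 ✓
  S = 0.535 -> Y = 0.286 ✓
All samples match this transformation.

(b) S²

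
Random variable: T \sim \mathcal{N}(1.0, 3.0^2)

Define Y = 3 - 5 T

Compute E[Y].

For Y = -5T + 3:
E[Y] = -5 * E[T] + 3
E[T] = 1.0 = 1
E[Y] = -5 * 1 + 3 = -2

-2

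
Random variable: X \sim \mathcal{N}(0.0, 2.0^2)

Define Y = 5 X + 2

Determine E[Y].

For Y = 5X + 2:
E[Y] = 5 * E[X] + 2
E[X] = 0.0 = 0
E[Y] = 5 * 0 + 2 = 2

2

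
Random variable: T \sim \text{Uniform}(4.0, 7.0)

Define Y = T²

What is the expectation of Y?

Using E[X²] = Var(X) + (E[X])²:
E[T] = 5.5
Var(T) = (7 - 4)^2/12 = 0.75
E[T²] = 0.75 + 5.5² = 0.75 + 30.25 = 31

31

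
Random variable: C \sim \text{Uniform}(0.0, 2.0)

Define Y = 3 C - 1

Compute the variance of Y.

For Y = aC + b: Var(Y) = a² * Var(C)
Var(C) = (2 - 0)^2/12 = 0.33333333
Var(Y) = 3² * 0.33333333 = 9 * 0.33333333 = 3

3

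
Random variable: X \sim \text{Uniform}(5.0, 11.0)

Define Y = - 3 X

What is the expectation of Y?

For Y = -3X:
E[Y] = -3 * E[X]
E[X] = (5 + 11)/2 = 8
E[Y] = -3 * 8 = -24

-24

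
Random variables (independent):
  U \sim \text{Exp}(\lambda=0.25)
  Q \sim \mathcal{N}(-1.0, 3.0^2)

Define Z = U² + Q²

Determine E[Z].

E[Z] = E[U²] + E[Q²]
E[U²] = Var(U) + E[U]² = 16 + 16 = 32
E[Q²] = Var(Q) + E[Q]² = 9 + 1 = 10
E[Z] = 32 + 10 = 42

42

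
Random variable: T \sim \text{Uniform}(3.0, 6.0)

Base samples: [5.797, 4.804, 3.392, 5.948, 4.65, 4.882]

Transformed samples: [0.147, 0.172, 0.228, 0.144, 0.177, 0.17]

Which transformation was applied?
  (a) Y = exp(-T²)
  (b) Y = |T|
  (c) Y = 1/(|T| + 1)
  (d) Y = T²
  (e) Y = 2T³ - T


Checking option (c) Y = 1/(|T| + 1):
  T = 5.797 -> Y = 0.147 ✓
  T = 4.804 -> Y = 0.172 ✓
  T = 3.392 -> Y = 0.228 ✓
All samples match this transformation.

(c) 1/(|T| + 1)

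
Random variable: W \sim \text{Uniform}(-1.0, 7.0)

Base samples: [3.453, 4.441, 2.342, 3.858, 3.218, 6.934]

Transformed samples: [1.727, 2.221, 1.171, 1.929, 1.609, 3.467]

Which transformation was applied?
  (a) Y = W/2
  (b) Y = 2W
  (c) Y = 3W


Checking option (a) Y = W/2:
  W = 3.453 -> Y = 1.727 ✓
  W = 4.441 -> Y = 2.221 ✓
  W = 2.342 -> Y = 1.171 ✓
All samples match this transformation.

(a) W/2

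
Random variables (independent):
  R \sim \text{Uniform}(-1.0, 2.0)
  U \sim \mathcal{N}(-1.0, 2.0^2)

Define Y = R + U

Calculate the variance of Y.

For independent RVs: Var(aX + bY) = a²Var(X) + b²Var(Y)
Var(R) = 0.75
Var(U) = 4
Var(Y) = 1²*0.75 + 1²*4
= 1*0.75 + 1*4 = 4.75

4.75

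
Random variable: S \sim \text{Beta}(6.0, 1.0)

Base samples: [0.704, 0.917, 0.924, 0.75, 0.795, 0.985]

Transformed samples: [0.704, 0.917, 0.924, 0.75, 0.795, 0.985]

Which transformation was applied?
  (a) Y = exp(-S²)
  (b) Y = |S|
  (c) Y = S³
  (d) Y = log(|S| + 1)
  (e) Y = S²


Checking option (b) Y = |S|:
  S = 0.704 -> Y = 0.704 ✓
  S = 0.917 -> Y = 0.917 ✓
  S = 0.924 -> Y = 0.924 ✓
All samples match this transformation.

(b) |S|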